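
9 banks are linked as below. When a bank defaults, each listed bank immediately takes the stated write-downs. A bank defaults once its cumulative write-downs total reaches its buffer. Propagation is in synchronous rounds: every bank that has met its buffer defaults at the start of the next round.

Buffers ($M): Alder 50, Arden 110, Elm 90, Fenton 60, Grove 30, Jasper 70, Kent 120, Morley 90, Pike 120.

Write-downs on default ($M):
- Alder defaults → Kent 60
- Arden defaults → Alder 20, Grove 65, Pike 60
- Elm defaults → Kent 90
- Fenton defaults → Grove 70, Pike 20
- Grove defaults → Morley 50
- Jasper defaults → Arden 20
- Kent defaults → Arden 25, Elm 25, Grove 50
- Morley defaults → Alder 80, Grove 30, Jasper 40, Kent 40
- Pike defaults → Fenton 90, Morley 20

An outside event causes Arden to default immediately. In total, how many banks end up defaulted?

Round 1 — Arden defaults (initial).
  Alder: +20 → 20 < 50
  Grove: +65 → 65 ≥ 30
  Pike: +60 → 60 < 120
Round 2 — Grove defaults.
  Morley: +50 → 50 < 90
No further defaults.

2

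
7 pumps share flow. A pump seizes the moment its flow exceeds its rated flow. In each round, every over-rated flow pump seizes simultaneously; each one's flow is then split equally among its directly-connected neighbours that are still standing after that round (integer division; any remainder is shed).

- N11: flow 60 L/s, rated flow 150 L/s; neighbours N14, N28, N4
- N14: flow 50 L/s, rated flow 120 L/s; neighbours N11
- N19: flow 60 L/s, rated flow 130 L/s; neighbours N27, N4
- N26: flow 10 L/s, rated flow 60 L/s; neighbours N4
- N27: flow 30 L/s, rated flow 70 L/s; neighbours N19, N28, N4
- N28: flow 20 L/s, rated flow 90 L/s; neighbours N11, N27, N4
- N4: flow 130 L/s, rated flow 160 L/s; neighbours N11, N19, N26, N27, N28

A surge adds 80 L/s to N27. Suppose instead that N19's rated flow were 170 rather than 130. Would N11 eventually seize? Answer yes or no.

yes

With N19's rated flow at 170:
Round 1 — N27 at 110 > 70. N27 seizes.
  N27 sheds 110 L/s to N19, N28, N4: 36 each (2 lost).
    N19: 60+36 = 96 ≤ 170
    N28: 20+36 = 56 ≤ 90
    N4: 130+36 = 166 > 160
Round 2 — N4 seizes.
  N4 sheds 166 L/s to N11, N19, N26, N28: 41 each (2 lost).
    N11: 60+41 = 101 ≤ 150
    N19: 96+41 = 137 ≤ 170
    N26: 10+41 = 51 ≤ 60
    N28: 56+41 = 97 > 90
Round 3 — N28 seizes.
  N28 sheds 97 L/s to N11: 97 each.
    N11: 101+97 = 198 > 150
Round 4 — N11 seizes.
  N11 sheds 198 L/s to N14: 198 each.
    N14: 50+198 = 248 > 120
Round 5 — N14 seizes.
  N14 sheds 248 L/s: no online neighbours, lost.
No further seizures.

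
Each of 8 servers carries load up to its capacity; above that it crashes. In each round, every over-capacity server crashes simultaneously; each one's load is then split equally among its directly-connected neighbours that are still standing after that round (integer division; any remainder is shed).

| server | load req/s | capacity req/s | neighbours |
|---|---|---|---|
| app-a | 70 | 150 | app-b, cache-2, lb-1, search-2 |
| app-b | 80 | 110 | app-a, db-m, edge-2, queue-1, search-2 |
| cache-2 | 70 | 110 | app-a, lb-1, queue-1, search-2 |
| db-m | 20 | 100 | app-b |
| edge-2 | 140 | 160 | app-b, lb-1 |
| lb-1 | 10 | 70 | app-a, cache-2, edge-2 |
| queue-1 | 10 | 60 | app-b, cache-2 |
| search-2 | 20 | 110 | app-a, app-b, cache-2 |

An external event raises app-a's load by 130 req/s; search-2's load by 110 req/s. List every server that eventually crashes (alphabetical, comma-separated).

Round 1 — app-a at 200 > 150; search-2 at 130 > 110. app-a, search-2 crash.
  app-a sheds 200 req/s to app-b, cache-2, lb-1: 66 each (2 lost).
    app-b: 80+66 = 146 > 110
    cache-2: 70+66 = 136 > 110
    lb-1: 10+66 = 76 > 70
  search-2 sheds 130 req/s to app-b, cache-2: 65 each.
    app-b: 146+65 = 211 > 110
    cache-2: 136+65 = 201 > 110
Round 2 — app-b, cache-2, lb-1 crash.
  app-b sheds 211 req/s to db-m, edge-2, queue-1: 70 each (1 lost).
    db-m: 20+70 = 90 ≤ 100
    edge-2: 140+70 = 210 > 160
    queue-1: 10+70 = 80 > 60
  cache-2 sheds 201 req/s to queue-1: 201 each.
    queue-1: 80+201 = 281 > 60
  lb-1 sheds 76 req/s to edge-2: 76 each.
    edge-2: 210+76 = 286 > 160
Round 3 — edge-2, queue-1 crash.
  edge-2 sheds 286 req/s: no online neighbours, lost.
  queue-1 sheds 281 req/s: no online neighbours, lost.
No further crashes.

app-a, app-b, cache-2, edge-2, lb-1, queue-1, search-2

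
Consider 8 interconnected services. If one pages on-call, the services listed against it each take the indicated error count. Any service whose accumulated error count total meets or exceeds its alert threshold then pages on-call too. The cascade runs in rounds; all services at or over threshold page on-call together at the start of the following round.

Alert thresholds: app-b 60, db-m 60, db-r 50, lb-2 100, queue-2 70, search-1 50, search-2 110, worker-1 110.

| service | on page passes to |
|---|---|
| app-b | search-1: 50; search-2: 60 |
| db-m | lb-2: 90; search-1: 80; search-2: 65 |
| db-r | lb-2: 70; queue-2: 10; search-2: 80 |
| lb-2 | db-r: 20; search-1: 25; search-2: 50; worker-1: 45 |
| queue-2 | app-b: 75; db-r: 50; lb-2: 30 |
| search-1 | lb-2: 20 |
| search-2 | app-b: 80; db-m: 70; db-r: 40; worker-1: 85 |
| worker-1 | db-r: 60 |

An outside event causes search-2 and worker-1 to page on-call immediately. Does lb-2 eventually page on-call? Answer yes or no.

yes

Round 1 — search-2, worker-1 page on-call (initial).
  app-b: +80 → 80 ≥ 60
  db-m: +70 → 70 ≥ 60
  db-r: +40+60 → 100 ≥ 50
Round 2 — app-b, db-m, db-r page on-call.
  lb-2: +90+70 → 160 ≥ 100
  queue-2: +10 → 10 < 70
  search-1: +50+80 → 130 ≥ 50
Round 3 — lb-2, search-1 page on-call.
No further pages.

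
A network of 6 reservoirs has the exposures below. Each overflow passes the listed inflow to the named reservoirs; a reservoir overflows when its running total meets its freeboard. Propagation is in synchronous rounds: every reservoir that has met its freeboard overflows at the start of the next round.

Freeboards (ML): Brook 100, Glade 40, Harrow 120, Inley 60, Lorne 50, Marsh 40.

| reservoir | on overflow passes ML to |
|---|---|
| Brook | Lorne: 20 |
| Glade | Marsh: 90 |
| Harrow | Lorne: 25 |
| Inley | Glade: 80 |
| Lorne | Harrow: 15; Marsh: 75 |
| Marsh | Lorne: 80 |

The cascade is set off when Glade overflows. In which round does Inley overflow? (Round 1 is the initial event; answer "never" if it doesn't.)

never

Round 1 — Glade overflows (initial).
  Marsh: +90 → 90 ≥ 40
Round 2 — Marsh overflows.
  Lorne: +80 → 80 ≥ 50
Round 3 — Lorne overflows.
  Harrow: +15 → 15 < 120
No further overflows.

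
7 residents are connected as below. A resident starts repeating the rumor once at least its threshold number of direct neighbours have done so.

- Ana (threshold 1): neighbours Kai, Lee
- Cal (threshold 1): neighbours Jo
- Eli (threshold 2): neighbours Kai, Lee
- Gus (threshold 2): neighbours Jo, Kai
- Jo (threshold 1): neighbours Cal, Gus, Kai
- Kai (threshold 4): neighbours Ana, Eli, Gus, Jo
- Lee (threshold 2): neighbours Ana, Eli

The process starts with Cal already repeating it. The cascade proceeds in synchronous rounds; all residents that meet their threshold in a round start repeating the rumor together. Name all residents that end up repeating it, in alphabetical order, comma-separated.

Cal, Jo

Round 1 — Cal starts repeating the rumor (initial).
Round 2 — checking thresholds:
  Jo: 1 of 3 neighbours ≥ 1, starts repeating the rumor.
Round 3 — no new spreads; cascade stops.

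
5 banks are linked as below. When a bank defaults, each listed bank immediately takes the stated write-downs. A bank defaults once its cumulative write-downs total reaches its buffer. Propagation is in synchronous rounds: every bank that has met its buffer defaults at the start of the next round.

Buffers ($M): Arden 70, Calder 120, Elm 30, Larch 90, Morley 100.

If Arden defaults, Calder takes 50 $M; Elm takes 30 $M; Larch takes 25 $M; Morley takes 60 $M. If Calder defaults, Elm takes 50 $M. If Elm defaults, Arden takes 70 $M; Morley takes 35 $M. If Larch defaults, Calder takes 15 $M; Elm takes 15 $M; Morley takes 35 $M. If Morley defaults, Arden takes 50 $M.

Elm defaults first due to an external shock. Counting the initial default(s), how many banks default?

Round 1 — Elm defaults (initial).
  Arden: +70 → 70 ≥ 70
  Morley: +35 → 35 < 100
Round 2 — Arden defaults.
  Calder: +50 → 50 < 120
  Larch: +25 → 25 < 90
  Morley: +60 → 95 < 100
No further defaults.

2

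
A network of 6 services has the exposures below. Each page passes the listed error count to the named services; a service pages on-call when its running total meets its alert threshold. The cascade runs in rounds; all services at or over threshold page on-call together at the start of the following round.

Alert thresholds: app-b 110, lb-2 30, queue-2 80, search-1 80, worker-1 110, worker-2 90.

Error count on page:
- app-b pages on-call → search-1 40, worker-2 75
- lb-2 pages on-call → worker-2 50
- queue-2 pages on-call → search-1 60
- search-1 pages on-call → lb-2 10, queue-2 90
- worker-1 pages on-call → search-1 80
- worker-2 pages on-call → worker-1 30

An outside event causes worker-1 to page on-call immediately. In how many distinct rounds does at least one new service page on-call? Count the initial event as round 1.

3

Round 1 — worker-1 pages on-call (initial).
  search-1: +80 → 80 ≥ 80
Round 2 — search-1 pages on-call.
  lb-2: +10 → 10 < 30
  queue-2: +90 → 90 ≥ 80
Round 3 — queue-2 pages on-call.
No further pages.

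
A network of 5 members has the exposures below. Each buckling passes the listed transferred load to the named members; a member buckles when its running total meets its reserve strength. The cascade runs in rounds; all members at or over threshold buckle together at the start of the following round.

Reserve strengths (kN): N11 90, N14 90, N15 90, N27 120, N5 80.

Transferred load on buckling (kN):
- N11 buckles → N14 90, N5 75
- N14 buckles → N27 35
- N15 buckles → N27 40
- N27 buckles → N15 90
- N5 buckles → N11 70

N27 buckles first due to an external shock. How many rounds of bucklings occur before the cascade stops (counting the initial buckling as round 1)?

2

Round 1 — N27 buckles (initial).
  N15: +90 → 90 ≥ 90
Round 2 — N15 buckles.
No further bucklings.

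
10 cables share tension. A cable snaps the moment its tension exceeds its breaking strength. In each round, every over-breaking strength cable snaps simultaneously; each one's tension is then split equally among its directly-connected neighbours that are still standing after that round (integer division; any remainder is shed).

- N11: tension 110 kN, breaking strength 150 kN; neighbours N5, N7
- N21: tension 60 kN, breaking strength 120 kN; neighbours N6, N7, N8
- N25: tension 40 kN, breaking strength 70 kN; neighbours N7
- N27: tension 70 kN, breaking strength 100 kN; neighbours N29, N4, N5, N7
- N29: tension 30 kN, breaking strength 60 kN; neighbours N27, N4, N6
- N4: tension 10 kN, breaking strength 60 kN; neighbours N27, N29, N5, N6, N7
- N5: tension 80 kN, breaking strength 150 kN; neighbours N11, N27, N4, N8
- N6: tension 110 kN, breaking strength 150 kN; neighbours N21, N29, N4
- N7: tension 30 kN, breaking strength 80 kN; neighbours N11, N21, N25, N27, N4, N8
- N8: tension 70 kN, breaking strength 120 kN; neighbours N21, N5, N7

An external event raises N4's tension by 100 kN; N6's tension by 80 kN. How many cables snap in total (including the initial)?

10

Round 1 — N4 at 110 > 60; N6 at 190 > 150. N4, N6 snap.
  N4 sheds 110 kN to N27, N29, N5, N7: 27 each (2 lost).
    N27: 70+27 = 97 ≤ 100
    N29: 30+27 = 57 ≤ 60
    N5: 80+27 = 107 ≤ 150
    N7: 30+27 = 57 ≤ 80
  N6 sheds 190 kN to N21, N29: 95 each.
    N21: 60+95 = 155 > 120
    N29: 57+95 = 152 > 60
Round 2 — N21, N29 snap.
  N21 sheds 155 kN to N7, N8: 77 each (1 lost).
    N7: 57+77 = 134 > 80
    N8: 70+77 = 147 > 120
  N29 sheds 152 kN to N27: 152 each.
    N27: 97+152 = 249 > 100
Round 3 — N27, N7, N8 snap.
  N27 sheds 249 kN to N5: 249 each.
    N5: 107+249 = 356 > 150
  N7 sheds 134 kN to N11, N25: 67 each.
    N11: 110+67 = 177 > 150
    N25: 40+67 = 107 > 70
  N8 sheds 147 kN to N5: 147 each.
    N5: 356+147 = 503 > 150
Round 4 — N11, N25, N5 snap.
  N11 sheds 177 kN: no online neighbours, lost.
  N25 sheds 107 kN: no online neighbours, lost.
  N5 sheds 503 kN: no online neighbours, lost.
No further breaks.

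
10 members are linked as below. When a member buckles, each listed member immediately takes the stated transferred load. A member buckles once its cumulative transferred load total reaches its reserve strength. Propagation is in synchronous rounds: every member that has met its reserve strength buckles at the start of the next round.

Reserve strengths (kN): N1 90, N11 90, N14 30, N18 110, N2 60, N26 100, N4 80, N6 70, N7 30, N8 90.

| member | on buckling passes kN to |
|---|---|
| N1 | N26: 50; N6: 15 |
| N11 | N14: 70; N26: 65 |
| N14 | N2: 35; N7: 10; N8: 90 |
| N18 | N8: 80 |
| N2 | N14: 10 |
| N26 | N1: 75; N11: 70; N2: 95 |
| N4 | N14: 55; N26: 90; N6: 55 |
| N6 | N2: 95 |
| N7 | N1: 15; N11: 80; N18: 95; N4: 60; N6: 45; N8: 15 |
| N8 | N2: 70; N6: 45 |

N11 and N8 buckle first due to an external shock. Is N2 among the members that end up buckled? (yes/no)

yes

Round 1 — N11, N8 buckle (initial).
  N14: +70 → 70 ≥ 30
  N2: +70 → 70 ≥ 60
  N26: +65 → 65 < 100
  N6: +45 → 45 < 70
Round 2 — N14, N2 buckle.
  N7: +10 → 10 < 30
No further bucklings.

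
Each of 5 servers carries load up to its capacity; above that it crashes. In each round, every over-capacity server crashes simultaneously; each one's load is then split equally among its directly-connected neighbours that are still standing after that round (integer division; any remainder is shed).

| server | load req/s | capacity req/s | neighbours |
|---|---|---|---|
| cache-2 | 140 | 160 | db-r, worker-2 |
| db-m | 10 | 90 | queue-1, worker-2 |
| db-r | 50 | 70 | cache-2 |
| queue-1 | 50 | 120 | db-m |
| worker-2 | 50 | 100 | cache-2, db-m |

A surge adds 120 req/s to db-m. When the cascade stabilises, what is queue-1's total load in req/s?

Round 1 — db-m at 130 > 90. db-m crashes.
  db-m sheds 130 req/s to queue-1, worker-2: 65 each.
    queue-1: 50+65 = 115 ≤ 120
    worker-2: 50+65 = 115 > 100
Round 2 — worker-2 crashes.
  worker-2 sheds 115 req/s to cache-2: 115 each.
    cache-2: 140+115 = 255 > 160
Round 3 — cache-2 crashes.
  cache-2 sheds 255 req/s to db-r: 255 each.
    db-r: 50+255 = 305 > 70
Round 4 — db-r crashes.
  db-r sheds 305 req/s: no online neighbours, lost.
No further crashes.

115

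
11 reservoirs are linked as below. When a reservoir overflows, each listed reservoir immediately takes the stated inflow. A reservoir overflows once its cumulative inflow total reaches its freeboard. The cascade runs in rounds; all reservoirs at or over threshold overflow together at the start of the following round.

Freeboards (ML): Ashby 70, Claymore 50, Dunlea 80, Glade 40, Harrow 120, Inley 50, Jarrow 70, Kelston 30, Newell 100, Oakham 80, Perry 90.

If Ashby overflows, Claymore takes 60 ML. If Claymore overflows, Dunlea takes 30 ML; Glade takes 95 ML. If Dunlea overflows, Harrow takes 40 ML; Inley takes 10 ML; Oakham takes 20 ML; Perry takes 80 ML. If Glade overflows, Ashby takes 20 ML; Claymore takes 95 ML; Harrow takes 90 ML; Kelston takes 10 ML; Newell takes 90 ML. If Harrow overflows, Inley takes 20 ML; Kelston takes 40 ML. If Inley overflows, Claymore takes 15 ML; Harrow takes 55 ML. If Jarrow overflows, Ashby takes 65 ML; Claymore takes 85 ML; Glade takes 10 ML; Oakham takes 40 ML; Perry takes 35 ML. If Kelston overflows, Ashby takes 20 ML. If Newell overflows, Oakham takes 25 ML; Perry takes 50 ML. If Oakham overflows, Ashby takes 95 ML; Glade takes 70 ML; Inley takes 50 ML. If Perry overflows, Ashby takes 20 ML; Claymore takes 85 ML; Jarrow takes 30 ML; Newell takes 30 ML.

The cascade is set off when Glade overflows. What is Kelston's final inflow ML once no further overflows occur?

Round 1 — Glade overflows (initial).
  Ashby: +20 → 20 < 70
  Claymore: +95 → 95 ≥ 50
  Harrow: +90 → 90 < 120
  Kelston: +10 → 10 < 30
  Newell: +90 → 90 < 100
Round 2 — Claymore overflows.
  Dunlea: +30 → 30 < 80
No further overflows.

10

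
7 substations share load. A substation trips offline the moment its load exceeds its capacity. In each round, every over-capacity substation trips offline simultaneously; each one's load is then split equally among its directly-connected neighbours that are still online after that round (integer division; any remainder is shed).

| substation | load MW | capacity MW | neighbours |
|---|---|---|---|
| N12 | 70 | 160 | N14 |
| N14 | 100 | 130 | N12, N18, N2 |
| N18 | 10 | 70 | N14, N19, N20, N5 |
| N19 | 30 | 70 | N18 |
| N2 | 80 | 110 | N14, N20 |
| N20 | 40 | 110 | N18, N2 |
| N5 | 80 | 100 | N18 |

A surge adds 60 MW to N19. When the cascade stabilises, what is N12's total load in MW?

136

Round 1 — N19 at 90 > 70. N19 trips offline.
  N19 sheds 90 MW to N18: 90 each.
    N18: 10+90 = 100 > 70
Round 2 — N18 trips offline.
  N18 sheds 100 MW to N14, N20, N5: 33 each (1 lost).
    N14: 100+33 = 133 > 130
    N20: 40+33 = 73 ≤ 110
    N5: 80+33 = 113 > 100
Round 3 — N14, N5 trip offline.
  N14 sheds 133 MW to N12, N2: 66 each (1 lost).
    N12: 70+66 = 136 ≤ 160
    N2: 80+66 = 146 > 110
  N5 sheds 113 MW: no online neighbours, lost.
Round 4 — N2 trips offline.
  N2 sheds 146 MW to N20: 146 each.
    N20: 73+146 = 219 > 110
Round 5 — N20 trips offline.
  N20 sheds 219 MW: no online neighbours, lost.
No further trips.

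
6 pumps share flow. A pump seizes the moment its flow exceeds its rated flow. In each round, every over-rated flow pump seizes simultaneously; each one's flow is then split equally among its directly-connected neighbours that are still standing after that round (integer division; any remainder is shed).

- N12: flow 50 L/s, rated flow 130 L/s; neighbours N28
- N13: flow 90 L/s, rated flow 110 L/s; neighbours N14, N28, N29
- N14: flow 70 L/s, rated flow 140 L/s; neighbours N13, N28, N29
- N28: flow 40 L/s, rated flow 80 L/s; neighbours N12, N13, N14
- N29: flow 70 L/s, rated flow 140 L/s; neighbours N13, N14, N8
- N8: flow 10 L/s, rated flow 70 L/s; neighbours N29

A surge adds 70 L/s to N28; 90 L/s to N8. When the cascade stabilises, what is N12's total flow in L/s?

86

Round 1 — N28 at 110 > 80; N8 at 100 > 70. N28, N8 seize.
  N28 sheds 110 L/s to N12, N13, N14: 36 each (2 lost).
    N12: 50+36 = 86 ≤ 130
    N13: 90+36 = 126 > 110
    N14: 70+36 = 106 ≤ 140
  N8 sheds 100 L/s to N29: 100 each.
    N29: 70+100 = 170 > 140
Round 2 — N13, N29 seize.
  N13 sheds 126 L/s to N14: 126 each.
    N14: 106+126 = 232 > 140
  N29 sheds 170 L/s to N14: 170 each.
    N14: 232+170 = 402 > 140
Round 3 — N14 seizes.
  N14 sheds 402 L/s: no online neighbours, lost.
No further seizures.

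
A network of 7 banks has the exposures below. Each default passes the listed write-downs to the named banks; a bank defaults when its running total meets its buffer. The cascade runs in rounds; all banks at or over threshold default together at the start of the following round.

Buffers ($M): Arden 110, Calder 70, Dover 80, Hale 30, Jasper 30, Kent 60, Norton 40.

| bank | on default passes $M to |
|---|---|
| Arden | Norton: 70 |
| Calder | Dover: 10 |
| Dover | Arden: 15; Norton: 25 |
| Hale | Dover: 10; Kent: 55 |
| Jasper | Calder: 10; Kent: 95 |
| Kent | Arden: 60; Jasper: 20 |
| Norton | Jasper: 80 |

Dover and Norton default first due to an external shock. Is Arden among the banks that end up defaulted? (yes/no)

no

Round 1 — Dover, Norton default (initial).
  Arden: +15 → 15 < 110
  Jasper: +80 → 80 ≥ 30
Round 2 — Jasper defaults.
  Calder: +10 → 10 < 70
  Kent: +95 → 95 ≥ 60
Round 3 — Kent defaults.
  Arden: +60 → 75 < 110
No further defaults.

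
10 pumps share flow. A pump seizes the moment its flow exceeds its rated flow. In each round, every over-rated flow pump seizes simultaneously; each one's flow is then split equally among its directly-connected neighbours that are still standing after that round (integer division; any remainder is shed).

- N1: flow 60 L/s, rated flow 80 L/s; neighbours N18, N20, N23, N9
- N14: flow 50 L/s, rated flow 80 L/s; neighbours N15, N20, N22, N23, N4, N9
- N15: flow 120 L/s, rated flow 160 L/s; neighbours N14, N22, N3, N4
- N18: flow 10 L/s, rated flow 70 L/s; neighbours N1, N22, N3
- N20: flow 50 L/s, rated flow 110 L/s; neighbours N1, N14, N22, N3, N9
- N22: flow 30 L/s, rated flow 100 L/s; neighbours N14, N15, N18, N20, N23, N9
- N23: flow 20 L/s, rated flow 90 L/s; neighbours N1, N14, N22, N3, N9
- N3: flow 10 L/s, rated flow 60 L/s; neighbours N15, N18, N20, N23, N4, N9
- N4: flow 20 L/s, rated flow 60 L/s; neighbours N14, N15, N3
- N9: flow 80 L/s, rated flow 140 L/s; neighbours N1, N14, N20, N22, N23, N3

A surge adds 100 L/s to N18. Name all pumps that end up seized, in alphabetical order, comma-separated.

Round 1 — N18 at 110 > 70. N18 seizes.
  N18 sheds 110 L/s to N1, N22, N3: 36 each (2 lost).
    N1: 60+36 = 96 > 80
    N22: 30+36 = 66 ≤ 100
    N3: 10+36 = 46 ≤ 60
Round 2 — N1 seizes.
  N1 sheds 96 L/s to N20, N23, N9: 32 each.
    N20: 50+32 = 82 ≤ 110
    N23: 20+32 = 52 ≤ 90
    N9: 80+32 = 112 ≤ 140
No further seizures.

N1, N18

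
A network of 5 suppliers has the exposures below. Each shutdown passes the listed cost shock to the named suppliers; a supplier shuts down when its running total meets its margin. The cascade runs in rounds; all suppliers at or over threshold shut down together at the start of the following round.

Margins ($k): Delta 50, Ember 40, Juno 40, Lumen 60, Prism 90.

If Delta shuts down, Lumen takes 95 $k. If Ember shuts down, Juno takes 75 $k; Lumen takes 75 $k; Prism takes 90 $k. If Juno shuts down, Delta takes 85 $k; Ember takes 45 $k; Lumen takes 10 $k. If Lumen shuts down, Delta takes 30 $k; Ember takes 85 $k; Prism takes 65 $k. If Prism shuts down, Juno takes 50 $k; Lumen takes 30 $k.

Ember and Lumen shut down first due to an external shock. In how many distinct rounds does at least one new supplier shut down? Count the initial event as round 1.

Round 1 — Ember, Lumen shut down (initial).
  Delta: +30 → 30 < 50
  Juno: +75 → 75 ≥ 40
  Prism: +90+65 → 155 ≥ 90
Round 2 — Juno, Prism shut down.
  Delta: +85 → 115 ≥ 50
Round 3 — Delta shuts down.
No further shutdowns.

3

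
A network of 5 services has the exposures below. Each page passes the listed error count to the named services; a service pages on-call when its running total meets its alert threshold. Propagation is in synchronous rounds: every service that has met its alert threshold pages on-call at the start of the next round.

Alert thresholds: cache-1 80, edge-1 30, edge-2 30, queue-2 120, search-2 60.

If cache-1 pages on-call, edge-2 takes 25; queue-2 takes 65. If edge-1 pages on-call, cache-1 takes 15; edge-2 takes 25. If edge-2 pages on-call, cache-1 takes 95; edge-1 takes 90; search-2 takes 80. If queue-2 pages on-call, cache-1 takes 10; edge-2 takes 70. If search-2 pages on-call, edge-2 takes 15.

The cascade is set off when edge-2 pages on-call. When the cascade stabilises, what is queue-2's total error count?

Round 1 — edge-2 pages on-call (initial).
  cache-1: +95 → 95 ≥ 80
  edge-1: +90 → 90 ≥ 30
  search-2: +80 → 80 ≥ 60
Round 2 — cache-1, edge-1, search-2 page on-call.
  queue-2: +65 → 65 < 120
No further pages.

65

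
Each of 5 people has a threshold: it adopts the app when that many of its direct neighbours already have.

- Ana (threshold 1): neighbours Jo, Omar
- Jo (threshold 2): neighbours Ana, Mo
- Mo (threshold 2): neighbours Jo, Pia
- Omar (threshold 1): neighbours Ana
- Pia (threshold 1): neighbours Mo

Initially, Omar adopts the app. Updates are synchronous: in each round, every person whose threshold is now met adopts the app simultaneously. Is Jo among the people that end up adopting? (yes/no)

no

Round 1 — Omar adopts the app (initial).
Round 2 — checking thresholds:
  Ana: 1 of 2 neighbours ≥ 1, adopts the app.
Round 3 — no new adoptions; cascade stops.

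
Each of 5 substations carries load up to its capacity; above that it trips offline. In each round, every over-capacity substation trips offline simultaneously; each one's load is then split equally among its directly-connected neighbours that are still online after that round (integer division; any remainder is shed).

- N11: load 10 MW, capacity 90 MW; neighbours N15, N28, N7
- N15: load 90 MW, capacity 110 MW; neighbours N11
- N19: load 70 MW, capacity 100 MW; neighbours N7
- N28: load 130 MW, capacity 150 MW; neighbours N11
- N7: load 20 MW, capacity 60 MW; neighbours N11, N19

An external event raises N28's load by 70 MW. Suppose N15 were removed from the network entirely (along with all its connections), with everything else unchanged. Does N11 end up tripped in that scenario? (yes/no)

yes

With N15 removed:
Round 1 — N28 at 200 > 150. N28 trips offline.
  N28 sheds 200 MW to N11: 200 each.
    N11: 10+200 = 210 > 90
Round 2 — N11 trips offline.
  N11 sheds 210 MW to N7: 210 each.
    N7: 20+210 = 230 > 60
Round 3 — N7 trips offline.
  N7 sheds 230 MW to N19: 230 each.
    N19: 70+230 = 300 > 100
Round 4 — N19 trips offline.
  N19 sheds 300 MW: no online neighbours, lost.
No further trips.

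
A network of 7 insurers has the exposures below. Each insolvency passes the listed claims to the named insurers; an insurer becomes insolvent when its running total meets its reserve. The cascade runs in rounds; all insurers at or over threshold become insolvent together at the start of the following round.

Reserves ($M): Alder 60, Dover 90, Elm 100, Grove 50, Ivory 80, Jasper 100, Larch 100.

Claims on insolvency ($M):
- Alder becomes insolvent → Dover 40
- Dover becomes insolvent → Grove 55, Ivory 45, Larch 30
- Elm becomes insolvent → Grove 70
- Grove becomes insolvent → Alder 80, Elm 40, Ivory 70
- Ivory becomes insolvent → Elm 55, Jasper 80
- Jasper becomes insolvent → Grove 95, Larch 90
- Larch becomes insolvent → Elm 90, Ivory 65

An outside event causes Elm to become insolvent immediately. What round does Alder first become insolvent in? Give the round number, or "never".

Round 1 — Elm becomes insolvent (initial).
  Grove: +70 → 70 ≥ 50
Round 2 — Grove becomes insolvent.
  Alder: +80 → 80 ≥ 60
  Ivory: +70 → 70 < 80
Round 3 — Alder becomes insolvent.
  Dover: +40 → 40 < 90
No further insolvencies.

3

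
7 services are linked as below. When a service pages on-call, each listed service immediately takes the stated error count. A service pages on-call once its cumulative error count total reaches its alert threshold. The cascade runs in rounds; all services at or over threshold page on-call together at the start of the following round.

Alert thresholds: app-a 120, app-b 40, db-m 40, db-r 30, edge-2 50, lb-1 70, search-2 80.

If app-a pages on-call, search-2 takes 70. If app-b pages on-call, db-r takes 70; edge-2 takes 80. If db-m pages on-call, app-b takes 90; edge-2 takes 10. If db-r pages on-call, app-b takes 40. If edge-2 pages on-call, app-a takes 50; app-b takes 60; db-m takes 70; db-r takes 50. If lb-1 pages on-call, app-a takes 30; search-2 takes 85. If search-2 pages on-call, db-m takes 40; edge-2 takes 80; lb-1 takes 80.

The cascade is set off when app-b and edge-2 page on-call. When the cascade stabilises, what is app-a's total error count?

50

Round 1 — app-b, edge-2 page on-call (initial).
  app-a: +50 → 50 < 120
  db-m: +70 → 70 ≥ 40
  db-r: +70+50 → 120 ≥ 30
Round 2 — db-m, db-r page on-call.
No further pages.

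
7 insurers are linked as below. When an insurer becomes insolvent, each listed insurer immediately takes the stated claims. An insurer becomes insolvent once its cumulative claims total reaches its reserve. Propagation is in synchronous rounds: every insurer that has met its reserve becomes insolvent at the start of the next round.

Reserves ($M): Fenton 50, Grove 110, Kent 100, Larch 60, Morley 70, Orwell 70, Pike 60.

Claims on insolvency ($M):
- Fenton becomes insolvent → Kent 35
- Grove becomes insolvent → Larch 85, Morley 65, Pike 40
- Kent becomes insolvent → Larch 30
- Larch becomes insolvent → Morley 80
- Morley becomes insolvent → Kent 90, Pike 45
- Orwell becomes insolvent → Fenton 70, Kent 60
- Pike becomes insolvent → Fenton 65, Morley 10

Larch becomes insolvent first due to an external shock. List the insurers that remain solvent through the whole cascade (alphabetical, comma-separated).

Fenton, Grove, Kent, Orwell, Pike

Round 1 — Larch becomes insolvent (initial).
  Morley: +80 → 80 ≥ 70
Round 2 — Morley becomes insolvent.
  Kent: +90 → 90 < 100
  Pike: +45 → 45 < 60
No further insolvencies.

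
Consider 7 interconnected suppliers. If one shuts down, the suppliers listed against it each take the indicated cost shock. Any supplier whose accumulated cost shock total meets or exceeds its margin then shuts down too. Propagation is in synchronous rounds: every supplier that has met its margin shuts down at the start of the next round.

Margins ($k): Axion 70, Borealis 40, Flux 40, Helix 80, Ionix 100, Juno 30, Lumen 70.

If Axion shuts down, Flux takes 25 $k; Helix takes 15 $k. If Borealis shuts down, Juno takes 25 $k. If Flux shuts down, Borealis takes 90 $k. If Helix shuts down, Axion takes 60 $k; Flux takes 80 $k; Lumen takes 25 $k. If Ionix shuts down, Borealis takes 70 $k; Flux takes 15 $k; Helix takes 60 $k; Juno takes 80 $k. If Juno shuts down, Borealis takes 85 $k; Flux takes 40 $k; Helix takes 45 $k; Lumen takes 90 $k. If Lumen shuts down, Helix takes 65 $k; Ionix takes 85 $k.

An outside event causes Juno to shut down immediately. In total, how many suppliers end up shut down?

5

Round 1 — Juno shuts down (initial).
  Borealis: +85 → 85 ≥ 40
  Flux: +40 → 40 ≥ 40
  Helix: +45 → 45 < 80
  Lumen: +90 → 90 ≥ 70
Round 2 — Borealis, Flux, Lumen shut down.
  Helix: +65 → 110 ≥ 80
  Ionix: +85 → 85 < 100
Round 3 — Helix shuts down.
  Axion: +60 → 60 < 70
No further shutdowns.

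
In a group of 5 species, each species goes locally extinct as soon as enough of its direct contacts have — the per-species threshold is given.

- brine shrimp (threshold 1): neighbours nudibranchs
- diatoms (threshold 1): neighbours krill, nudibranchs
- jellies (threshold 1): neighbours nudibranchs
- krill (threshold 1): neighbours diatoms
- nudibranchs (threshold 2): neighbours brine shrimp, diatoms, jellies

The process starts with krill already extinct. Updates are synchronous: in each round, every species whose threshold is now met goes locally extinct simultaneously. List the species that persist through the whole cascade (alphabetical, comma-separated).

Round 1 — krill goes locally extinct (initial).
Round 2 — checking thresholds:
  diatoms: 1 of 2 neighbours ≥ 1, goes locally extinct.
Round 3 — no new extinctions; cascade stops.

brine shrimp, jellies, nudibranchs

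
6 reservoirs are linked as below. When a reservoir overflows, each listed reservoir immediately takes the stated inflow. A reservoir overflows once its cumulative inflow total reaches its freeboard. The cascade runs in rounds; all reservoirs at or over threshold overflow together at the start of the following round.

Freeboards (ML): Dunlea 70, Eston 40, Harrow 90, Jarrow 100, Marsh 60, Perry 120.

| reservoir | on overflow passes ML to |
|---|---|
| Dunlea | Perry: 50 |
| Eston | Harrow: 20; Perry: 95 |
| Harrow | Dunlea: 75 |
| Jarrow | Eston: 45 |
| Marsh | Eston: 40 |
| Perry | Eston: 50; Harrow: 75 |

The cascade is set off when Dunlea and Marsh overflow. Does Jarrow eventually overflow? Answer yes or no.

no

Round 1 — Dunlea, Marsh overflow (initial).
  Eston: +40 → 40 ≥ 40
  Perry: +50 → 50 < 120
Round 2 — Eston overflows.
  Harrow: +20 → 20 < 90
  Perry: +95 → 145 ≥ 120
Round 3 — Perry overflows.
  Harrow: +75 → 95 ≥ 90
Round 4 — Harrow overflows.
No further overflows.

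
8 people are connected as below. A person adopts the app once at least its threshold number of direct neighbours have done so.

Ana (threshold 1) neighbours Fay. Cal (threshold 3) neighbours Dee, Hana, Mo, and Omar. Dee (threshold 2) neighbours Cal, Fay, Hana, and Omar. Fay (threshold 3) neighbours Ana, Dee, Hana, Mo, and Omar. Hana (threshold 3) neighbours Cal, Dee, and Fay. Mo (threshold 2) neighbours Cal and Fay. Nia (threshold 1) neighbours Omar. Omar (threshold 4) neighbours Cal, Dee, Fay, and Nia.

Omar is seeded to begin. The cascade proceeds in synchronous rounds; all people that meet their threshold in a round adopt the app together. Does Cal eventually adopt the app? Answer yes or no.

no

Round 1 — Omar adopts the app (initial).
Round 2 — checking thresholds:
  Cal: 1 of 4 neighbours < 3, not yet.
  Dee: 1 of 4 neighbours < 2, not yet.
  Fay: 1 of 5 neighbours < 3, not yet.
  Nia: 1 of 1 neighbours ≥ 1, adopts the app.
Round 3 — no new adoptions; cascade stops.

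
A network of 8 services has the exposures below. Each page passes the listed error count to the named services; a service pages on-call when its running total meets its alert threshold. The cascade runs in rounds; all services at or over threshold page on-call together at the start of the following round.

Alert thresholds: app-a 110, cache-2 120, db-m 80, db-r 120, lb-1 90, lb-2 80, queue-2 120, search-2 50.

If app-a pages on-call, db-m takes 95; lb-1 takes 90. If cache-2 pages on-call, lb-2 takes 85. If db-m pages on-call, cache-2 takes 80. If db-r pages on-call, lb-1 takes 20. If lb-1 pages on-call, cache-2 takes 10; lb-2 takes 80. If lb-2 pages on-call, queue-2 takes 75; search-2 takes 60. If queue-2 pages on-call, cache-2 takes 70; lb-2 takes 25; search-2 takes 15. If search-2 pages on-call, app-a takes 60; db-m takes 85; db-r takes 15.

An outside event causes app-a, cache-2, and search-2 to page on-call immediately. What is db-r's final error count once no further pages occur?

Round 1 — app-a, cache-2, search-2 page on-call (initial).
  db-m: +95+85 → 180 ≥ 80
  db-r: +15 → 15 < 120
  lb-1: +90 → 90 ≥ 90
  lb-2: +85 → 85 ≥ 80
Round 2 — db-m, lb-1, lb-2 page on-call.
  queue-2: +75 → 75 < 120
No further pages.

15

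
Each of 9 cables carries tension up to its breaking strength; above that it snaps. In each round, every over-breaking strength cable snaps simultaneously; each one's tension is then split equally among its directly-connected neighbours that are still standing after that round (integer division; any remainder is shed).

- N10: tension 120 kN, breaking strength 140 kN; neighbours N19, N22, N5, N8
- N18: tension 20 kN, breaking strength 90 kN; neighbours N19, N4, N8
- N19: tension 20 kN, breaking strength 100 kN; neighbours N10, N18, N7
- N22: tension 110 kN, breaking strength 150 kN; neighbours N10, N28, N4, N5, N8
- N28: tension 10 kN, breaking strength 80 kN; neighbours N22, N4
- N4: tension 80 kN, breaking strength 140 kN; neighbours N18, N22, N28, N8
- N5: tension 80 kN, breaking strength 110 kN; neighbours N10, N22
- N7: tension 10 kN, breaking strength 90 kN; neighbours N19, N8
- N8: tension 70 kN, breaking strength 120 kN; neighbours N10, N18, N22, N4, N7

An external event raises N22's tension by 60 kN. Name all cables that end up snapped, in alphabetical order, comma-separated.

Round 1 — N22 at 170 > 150. N22 snaps.
  N22 sheds 170 kN to N10, N28, N4, N5, N8: 34 each.
    N10: 120+34 = 154 > 140
    N28: 10+34 = 44 ≤ 80
    N4: 80+34 = 114 ≤ 140
    N5: 80+34 = 114 > 110
    N8: 70+34 = 104 ≤ 120
Round 2 — N10, N5 snap.
  N10 sheds 154 kN to N19, N8: 77 each.
    N19: 20+77 = 97 ≤ 100
    N8: 104+77 = 181 > 120
  N5 sheds 114 kN: no online neighbours, lost.
Round 3 — N8 snaps.
  N8 sheds 181 kN to N18, N4, N7: 60 each (1 lost).
    N18: 20+60 = 80 ≤ 90
    N4: 114+60 = 174 > 140
    N7: 10+60 = 70 ≤ 90
Round 4 — N4 snaps.
  N4 sheds 174 kN to N18, N28: 87 each.
    N18: 80+87 = 167 > 90
    N28: 44+87 = 131 > 80
Round 5 — N18, N28 snap.
  N18 sheds 167 kN to N19: 167 each.
    N19: 97+167 = 264 > 100
  N28 sheds 131 kN: no online neighbours, lost.
Round 6 — N19 snaps.
  N19 sheds 264 kN to N7: 264 each.
    N7: 70+264 = 334 > 90
Round 7 — N7 snaps.
  N7 sheds 334 kN: no online neighbours, lost.
No further breaks.

N10, N18, N19, N22, N28, N4, N5, N7, N8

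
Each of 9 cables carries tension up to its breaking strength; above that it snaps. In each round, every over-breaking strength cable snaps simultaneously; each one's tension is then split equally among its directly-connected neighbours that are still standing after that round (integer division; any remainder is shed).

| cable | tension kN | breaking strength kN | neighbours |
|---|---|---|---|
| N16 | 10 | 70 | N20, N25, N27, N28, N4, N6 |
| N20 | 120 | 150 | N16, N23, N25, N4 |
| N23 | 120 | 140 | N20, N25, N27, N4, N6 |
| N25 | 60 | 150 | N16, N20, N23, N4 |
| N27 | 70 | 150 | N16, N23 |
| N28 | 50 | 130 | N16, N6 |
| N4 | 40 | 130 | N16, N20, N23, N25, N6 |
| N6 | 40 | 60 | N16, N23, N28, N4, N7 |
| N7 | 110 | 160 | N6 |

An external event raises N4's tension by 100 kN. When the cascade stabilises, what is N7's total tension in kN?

Round 1 — N4 at 140 > 130. N4 snaps.
  N4 sheds 140 kN to N16, N20, N23, N25, N6: 28 each.
    N16: 10+28 = 38 ≤ 70
    N20: 120+28 = 148 ≤ 150
    N23: 120+28 = 148 > 140
    N25: 60+28 = 88 ≤ 150
    N6: 40+28 = 68 > 60
Round 2 — N23, N6 snap.
  N23 sheds 148 kN to N20, N25, N27: 49 each (1 lost).
    N20: 148+49 = 197 > 150
    N25: 88+49 = 137 ≤ 150
    N27: 70+49 = 119 ≤ 150
  N6 sheds 68 kN to N16, N28, N7: 22 each (2 lost).
    N16: 38+22 = 60 ≤ 70
    N28: 50+22 = 72 ≤ 130
    N7: 110+22 = 132 ≤ 160
Round 3 — N20 snaps.
  N20 sheds 197 kN to N16, N25: 98 each (1 lost).
    N16: 60+98 = 158 > 70
    N25: 137+98 = 235 > 150
Round 4 — N16, N25 snap.
  N16 sheds 158 kN to N27, N28: 79 each.
    N27: 119+79 = 198 > 150
    N28: 72+79 = 151 > 130
  N25 sheds 235 kN: no online neighbours, lost.
Round 5 — N27, N28 snap.
  N27 sheds 198 kN: no online neighbours, lost.
  N28 sheds 151 kN: no online neighbours, lost.
No further breaks.

132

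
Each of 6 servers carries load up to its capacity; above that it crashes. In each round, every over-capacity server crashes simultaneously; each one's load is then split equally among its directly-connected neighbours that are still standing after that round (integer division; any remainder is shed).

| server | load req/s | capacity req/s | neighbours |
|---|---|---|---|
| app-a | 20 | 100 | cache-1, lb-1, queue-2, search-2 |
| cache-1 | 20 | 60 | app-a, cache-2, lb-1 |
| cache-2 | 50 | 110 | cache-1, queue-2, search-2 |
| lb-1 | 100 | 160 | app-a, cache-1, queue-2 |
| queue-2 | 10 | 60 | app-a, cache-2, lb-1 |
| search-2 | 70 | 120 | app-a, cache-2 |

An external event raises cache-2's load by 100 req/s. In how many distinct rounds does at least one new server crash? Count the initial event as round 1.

2

Round 1 — cache-2 at 150 > 110. cache-2 crashes.
  cache-2 sheds 150 req/s to cache-1, queue-2, search-2: 50 each.
    cache-1: 20+50 = 70 > 60
    queue-2: 10+50 = 60 ≤ 60
    search-2: 70+50 = 120 ≤ 120
Round 2 — cache-1 crashes.
  cache-1 sheds 70 req/s to app-a, lb-1: 35 each.
    app-a: 20+35 = 55 ≤ 100
    lb-1: 100+35 = 135 ≤ 160
No further crashes.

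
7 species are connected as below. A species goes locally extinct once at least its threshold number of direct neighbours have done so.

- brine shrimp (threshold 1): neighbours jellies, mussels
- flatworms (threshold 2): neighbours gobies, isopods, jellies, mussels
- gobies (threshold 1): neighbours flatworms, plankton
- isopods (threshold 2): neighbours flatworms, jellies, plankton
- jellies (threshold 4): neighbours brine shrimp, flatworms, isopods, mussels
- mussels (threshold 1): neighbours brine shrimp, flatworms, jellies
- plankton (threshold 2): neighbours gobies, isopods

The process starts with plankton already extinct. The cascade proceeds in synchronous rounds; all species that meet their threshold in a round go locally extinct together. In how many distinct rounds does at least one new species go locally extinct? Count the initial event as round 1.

Round 1 — plankton goes locally extinct (initial).
Round 2 — checking thresholds:
  gobies: 1 of 2 neighbours ≥ 1, goes locally extinct.
  isopods: 1 of 3 neighbours < 2, holds.
Round 3 — no new extinctions; cascade stops.

2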